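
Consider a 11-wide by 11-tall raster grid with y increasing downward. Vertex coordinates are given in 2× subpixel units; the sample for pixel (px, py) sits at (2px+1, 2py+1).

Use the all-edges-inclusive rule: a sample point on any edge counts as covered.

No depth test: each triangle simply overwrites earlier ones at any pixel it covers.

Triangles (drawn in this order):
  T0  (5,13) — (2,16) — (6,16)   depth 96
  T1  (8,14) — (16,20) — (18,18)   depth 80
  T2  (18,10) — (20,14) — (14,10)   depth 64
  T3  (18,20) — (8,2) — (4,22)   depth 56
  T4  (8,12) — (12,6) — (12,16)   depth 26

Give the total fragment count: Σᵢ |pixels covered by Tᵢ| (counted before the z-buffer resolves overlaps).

T0:
  2·area = 12  (B↔C swapped to make it positive)
  edge (5, 13)→(6, 16): d=(1,3) inclusive
  edge (6, 16)→(2, 16): d=(-4,0) inclusive
  edge (2, 16)→(5, 13): d=(3,-3) inclusive
    (0,0)@(1, 1): e=[0,60,-48] → ·  [on edge]
    (8,0)@(17, 1): e=[-48,60,0] → ·  [on edge]
    (7,1)@(15, 3): e=[-40,52,0] → ·  [on edge]
    (6,2)@(13, 5): e=[-32,44,0] → ·  [on edge]
    (1,3)@(3, 7): e=[0,36,-24] → ·  [on edge]
    (5,3)@(11, 7): e=[-24,36,0] → ·  [on edge]
    (4,4)@(9, 9): e=[-16,28,0] → ·  [on edge]
    (3,5)@(7, 11): e=[-8,20,0] → ·  [on edge]
    (2,6)@(5, 13): e=[0,12,0] → █  [on edge]
    (3,6)@(7, 13): e=[-6,12,6] → ·
    (1,7)@(3, 15): e=[8,4,0] → █  [on edge]
    (3,7)@(7, 15): e=[-4,4,12] → ·
    (0,8)@(1, 17): e=[16,-4,0] → ·  [on edge]
    (3,9)@(7, 19): e=[0,-12,24] → ·  [on edge]
  covered (3 px):
    · · · · · · · · · · ·
    · · · · · · · · · · ·
    · · · · · · · · · · ·
    · · · · · · · · · · ·
    · · · · · · · · · · ·
    · · · · · · · · · · ·
    · · █ · · · · · · · ·
    · █ █ · · · · · · · ·
    · · · · · · · · · · ·
    · · · · · · · · · · ·
    · · · · · · · · · · ·
T1:
  2·area = 28  (B↔C swapped to make it positive)
  edge (8, 14)→(18, 18): d=(10,4) inclusive
  edge (18, 18)→(16, 20): d=(-2,2) inclusive
  edge (16, 20)→(8, 14): d=(-8,-6) inclusive
    (10,7)@(21, 15): e=[-42,0,70] → ·  [on edge]
    (6,8)@(13, 17): e=[10,12,6] → █
    (7,8)@(15, 17): e=[2,8,18] → █
    (8,8)@(17, 17): e=[-6,4,30] → ·
    (9,8)@(19, 17): e=[-14,0,42] → ·  [on edge]
    (6,9)@(13, 19): e=[30,8,-10] → ·
    (7,9)@(15, 19): e=[22,4,2] → █
    (8,9)@(17, 19): e=[14,0,14] → █  [on edge]
    (9,9)@(19, 19): e=[6,-4,26] → ·
    (7,10)@(15, 21): e=[42,0,-14] → ·  [on edge]
    (8,10)@(17, 21): e=[34,-4,-2] → ·
  covered (4 px):
    · · · · · · · · · · ·
    · · · · · · · · · · ·
    · · · · · · · · · · ·
    · · · · · · · · · · ·
    · · · · · · · · · · ·
    · · · · · · · · · · ·
    · · · · · · · · · · ·
    · · · · · · · · · · ·
    · · · · · · █ █ · · ·
    · · · · · · · █ █ · ·
    · · · · · · · · · · ·
T2:
  2·area = 16
  edge (18, 10)→(20, 14): d=(2,4) inclusive
  edge (20, 14)→(14, 10): d=(-6,-4) inclusive
  edge (14, 10)→(18, 10): d=(4,0) inclusive
    (8,5)@(17, 11): e=[6,6,4] → █
    (9,5)@(19, 11): e=[-2,14,4] → ·
    (8,6)@(17, 13): e=[10,-6,12] → ·
    (9,6)@(19, 13): e=[2,2,12] → █
    (10,6)@(21, 13): e=[-6,10,12] → ·
    (9,7)@(19, 15): e=[6,-10,20] → ·
  covered (2 px):
    · · · · · · · · · · ·
    · · · · · · · · · · ·
    · · · · · · · · · · ·
    · · · · · · · · · · ·
    · · · · · · · · · · ·
    · · · · · · · · █ · ·
    · · · · · · · · · █ ·
    · · · · · · · · · · ·
    · · · · · · · · · · ·
    · · · · · · · · · · ·
    · · · · · · · · · · ·
T3:
  2·area = 272  (B↔C swapped to make it positive)
  edge (18, 20)→(4, 22): d=(-14,2) inclusive
  edge (4, 22)→(8, 2): d=(4,-20) inclusive
  edge (8, 2)→(18, 20): d=(10,18) inclusive
    (4,2)@(9, 5): e=[228,32,12] → █
    (5,2)@(11, 5): e=[224,72,-24] → ·
    (3,3)@(7, 7): e=[204,0,68] → █  [on edge]
    (5,3)@(11, 7): e=[196,80,-4] → ·
    (3,4)@(7, 9): e=[176,8,88] → █
    (5,4)@(11, 9): e=[168,88,16] → █
    (6,4)@(13, 9): e=[164,128,-20] → ·
    (3,5)@(7, 11): e=[148,16,108] → █
    (6,5)@(13, 11): e=[136,136,0] → █  [on edge]
    (7,5)@(15, 11): e=[132,176,-36] → ·
    (3,6)@(7, 13): e=[120,24,128] → █
    (7,6)@(15, 13): e=[104,184,-16] → ·
    (2,8)@(5, 17): e=[68,0,204] → █  [on edge]
    (5,10)@(11, 21): e=[0,136,136] → █  [on edge]
  covered (36 px):
    · · · · · · · · · · ·
    · · · · · · · · · · ·
    · · · · █ · · · · · ·
    · · · █ █ · · · · · ·
    · · · █ █ █ · · · · ·
    · · · █ █ █ █ · · · ·
    · · · █ █ █ █ · · · ·
    · · · █ █ █ █ █ · · ·
    · · █ █ █ █ █ █ · · ·
    · · █ █ █ █ █ █ █ · ·
    · · █ █ █ █ · · · · ·
T4:
  2·area = 40
  edge (8, 12)→(12, 6): d=(4,-6) inclusive
  edge (12, 6)→(12, 16): d=(0,10) inclusive
  edge (12, 16)→(8, 12): d=(-4,-4) inclusive
    (0,2)@(1, 5): e=[-70,110,0] → ·  [on edge]
    (1,3)@(3, 7): e=[-50,90,0] → ·  [on edge]
    (2,4)@(5, 9): e=[-30,70,0] → ·  [on edge]
    (5,4)@(11, 9): e=[6,10,24] → █
    (6,4)@(13, 9): e=[18,-10,32] → ·
    (3,5)@(7, 11): e=[-10,50,0] → ·  [on edge]
    (4,5)@(9, 11): e=[2,30,8] → █
    (6,5)@(13, 11): e=[26,-10,24] → ·
    (4,6)@(9, 13): e=[10,30,0] → █  [on edge]
    (6,6)@(13, 13): e=[34,-10,16] → ·
    (4,7)@(9, 15): e=[18,30,-8] → ·
    (5,7)@(11, 15): e=[30,10,0] → █  [on edge]
    (6,8)@(13, 17): e=[50,-10,0] → ·  [on edge]
    (7,9)@(15, 19): e=[70,-30,0] → ·  [on edge]
    (8,10)@(17, 21): e=[90,-50,0] → ·  [on edge]
  covered (6 px):
    · · · · · · · · · · ·
    · · · · · · · · · · ·
    · · · · · · · · · · ·
    · · · · · · · · · · ·
    · · · · · █ · · · · ·
    · · · · █ █ · · · · ·
    · · · · █ █ · · · · ·
    · · · · · █ · · · · ·
    · · · · · · · · · · ·
    · · · · · · · · · · ·
    · · · · · · · · · · ·

Result: 51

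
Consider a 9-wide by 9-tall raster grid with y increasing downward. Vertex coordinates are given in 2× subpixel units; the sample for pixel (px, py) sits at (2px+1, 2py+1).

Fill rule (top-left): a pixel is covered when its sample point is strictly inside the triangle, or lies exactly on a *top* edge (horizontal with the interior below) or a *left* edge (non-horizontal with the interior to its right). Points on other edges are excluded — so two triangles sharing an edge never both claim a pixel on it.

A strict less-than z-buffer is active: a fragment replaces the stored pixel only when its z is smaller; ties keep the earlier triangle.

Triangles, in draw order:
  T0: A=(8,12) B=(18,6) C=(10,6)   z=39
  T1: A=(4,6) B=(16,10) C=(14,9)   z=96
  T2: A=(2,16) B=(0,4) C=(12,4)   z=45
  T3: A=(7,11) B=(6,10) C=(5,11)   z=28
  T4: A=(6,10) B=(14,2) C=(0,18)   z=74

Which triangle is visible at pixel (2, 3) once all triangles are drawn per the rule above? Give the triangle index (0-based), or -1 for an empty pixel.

T0:
  2·area = 48  (B↔C swapped to make it positive)
  edge (8, 12)→(10, 6): d=(2,-6) top-left  bias=+0
  edge (10, 6)→(18, 6): d=(8,0) top-left  bias=+0
  edge (18, 6)→(8, 12): d=(-10,6) right/bottom  bias=-1
    (5,1)@(11, 3): e=[0,-24,72] → ·  [on edge]
    (5,3)@(11, 7): e=[8,8,32] → #
    (6,3)@(13, 7): e=[20,8,20] → #
    (7,3)@(15, 7): e=[32,8,8] → #
    (8,3)@(17, 7): e=[44,8,-4] → ·
    (4,4)@(9, 9): e=[0,24,24] → #  [on edge]
    (6,4)@(13, 9): e=[24,24,0] → ·  [on edge]
    (7,4)@(15, 9): e=[36,24,-12] → ·
    (4,5)@(9, 11): e=[4,40,4] → #
    (5,5)@(11, 11): e=[16,40,-8] → ·
    (4,6)@(9, 13): e=[8,56,-16] → ·
    (1,7)@(3, 15): e=[-24,72,0] → ·  [on edge]
    (3,7)@(7, 15): e=[0,72,-24] → ·  [on edge]
  covered (6 px):
    · · · · · · · · ·
    · · · · · · · · ·
    · · · · · · · · ·
    · · · · · # # # ·
    · · · · # # · · ·
    · · · · # · · · ·
    · · · · · · · · ·
    · · · · · · · · ·
    · · · · · · · · ·
T1:
  2·area = 4  (B↔C swapped to make it positive)
  edge (4, 6)→(14, 9): d=(10,3) right/bottom  bias=-1
  edge (14, 9)→(16, 10): d=(2,1) right/bottom  bias=-1
  edge (16, 10)→(4, 6): d=(-12,-4) top-left  bias=+0
    (0,2)@(1, 5): e=[-1,5,0] → ·  [on edge]
    (3,3)@(7, 7): e=[1,3,0] → #  [on edge]
    (4,3)@(9, 7): e=[-5,1,8] → ·
    (3,4)@(7, 9): e=[21,7,-24] → ·
    (6,4)@(13, 9): e=[3,1,0] → #  [on edge]
    (7,4)@(15, 9): e=[-3,-1,8] → ·
    (6,5)@(13, 11): e=[23,5,-24] → ·
  covered (2 px):
    · · · · · · · · ·
    · · · · · · · · ·
    · · · · · · · · ·
    · · · # · · · · ·
    · · · · · · # · ·
    · · · · · · · · ·
    · · · · · · · · ·
    · · · · · · · · ·
    · · · · · · · · ·
T2:
  2·area = 144
  edge (2, 16)→(0, 4): d=(-2,-12) top-left  bias=+0
  edge (0, 4)→(12, 4): d=(12,0) top-left  bias=+0
  edge (12, 4)→(2, 16): d=(-10,12) right/bottom  bias=-1
    (0,2)@(1, 5): e=[10,12,122] → #
    (1,2)@(3, 5): e=[34,12,98] → #
    (2,2)@(5, 5): e=[58,12,74] → #
    (3,2)@(7, 5): e=[82,12,50] → #
    (4,2)@(9, 5): e=[106,12,26] → #
    (5,2)@(11, 5): e=[130,12,2] → #
    (6,2)@(13, 5): e=[154,12,-22] → ·
    (0,3)@(1, 7): e=[6,36,102] → #
    (5,3)@(11, 7): e=[126,36,-18] → ·
    (0,4)@(1, 9): e=[2,60,82] → #
    (4,4)@(9, 9): e=[98,60,-14] → ·
    (0,5)@(1, 11): e=[-2,84,62] → ·
  covered (18 px):
    · · · · · · · · ·
    · · · · · · · · ·
    # # # # # # · · ·
    # # # # # · · · ·
    # # # # · · · · ·
    · # # · · · · · ·
    · # · · · · · · ·
    · · · · · · · · ·
    · · · · · · · · ·
T3:
  2·area = 2  (B↔C swapped to make it positive)
  edge (7, 11)→(5, 11): d=(-2,0) right/bottom  bias=-1
  edge (5, 11)→(6, 10): d=(1,-1) top-left  bias=+0
  edge (6, 10)→(7, 11): d=(1,1) right/bottom  bias=-1
    (7,0)@(15, 1): e=[20,0,-18] → ·  [on edge]
    (6,1)@(13, 3): e=[16,0,-14] → ·  [on edge]
    (0,2)@(1, 5): e=[12,-10,0] → ·  [on edge]
    (5,2)@(11, 5): e=[12,0,-10] → ·  [on edge]
    (1,3)@(3, 7): e=[8,-6,0] → ·  [on edge]
    (4,3)@(9, 7): e=[8,0,-6] → ·  [on edge]
    (2,4)@(5, 9): e=[4,-2,0] → ·  [on edge]
    (3,4)@(7, 9): e=[4,0,-2] → ·  [on edge]
    (0,5)@(1, 11): e=[0,-4,6] → ·  [on edge]
    (1,5)@(3, 11): e=[0,-2,4] → ·  [on edge]
    (2,5)@(5, 11): e=[0,0,2] → ·  [on edge]
    (3,5)@(7, 11): e=[0,2,0] → ·  [on edge]
    (4,5)@(9, 11): e=[0,4,-2] → ·  [on edge]
    (5,5)@(11, 11): e=[0,6,-4] → ·  [on edge]
    (6,5)@(13, 11): e=[0,8,-6] → ·  [on edge]
    (7,5)@(15, 11): e=[0,10,-8] → ·  [on edge]
    (8,5)@(17, 11): e=[0,12,-10] → ·  [on edge]
    (1,6)@(3, 13): e=[-4,0,6] → ·  [on edge]
    (4,6)@(9, 13): e=[-4,6,0] → ·  [on edge]
    (0,7)@(1, 15): e=[-8,0,10] → ·  [on edge]
    (5,7)@(11, 15): e=[-8,10,0] → ·  [on edge]
    (6,8)@(13, 17): e=[-12,14,0] → ·  [on edge]
  covered (0 px):
    · · · · · · · · ·
    · · · · · · · · ·
    · · · · · · · · ·
    · · · · · · · · ·
    · · · · · · · · ·
    · · · · · · · · ·
    · · · · · · · · ·
    · · · · · · · · ·
    · · · · · · · · ·
T4:
  2·area = 16
  edge (6, 10)→(14, 2): d=(8,-8) top-left  bias=+0
  edge (14, 2)→(0, 18): d=(-14,16) right/bottom  bias=-1
  edge (0, 18)→(6, 10): d=(6,-8) top-left  bias=+0
    (7,0)@(15, 1): e=[0,-2,18] → ·  [on edge]
    (6,1)@(13, 3): e=[0,2,14] → #  [on edge]
    (7,1)@(15, 3): e=[16,-30,30] → ·
    (5,2)@(11, 5): e=[0,6,10] → #  [on edge]
    (6,2)@(13, 5): e=[16,-26,26] → ·
    (4,3)@(9, 7): e=[0,10,6] → #  [on edge]
    (5,3)@(11, 7): e=[16,-22,22] → ·
    (3,4)@(7, 9): e=[0,14,2] → #  [on edge]
    (4,4)@(9, 9): e=[16,-18,18] → ·
    (2,5)@(5, 11): e=[0,18,-2] → ·  [on edge]
    (3,5)@(7, 11): e=[16,-14,14] → ·
    (1,6)@(3, 13): e=[0,22,-6] → ·  [on edge]
    (0,7)@(1, 15): e=[0,26,-10] → ·  [on edge]
  covered (4 px):
    · · · · · · · · ·
    · · · · · · # · ·
    · · · · · # · · ·
    · · · · # · · · ·
    · · · # · · · · ·
    · · · · · · · · ·
    · · · · · · · · ·
    · · · · · · · · ·
    · · · · · · · · ·

Z-buffer (winner per pixel, '.' = empty):
  . . . . . . . . .
  . . . . . . 4 . .
  2 2 2 2 2 2 . . .
  2 2 2 2 2 0 0 0 .
  2 2 2 2 0 0 1 . .
  . 2 2 . 0 . . . .
  . 2 . . . . . . .
  . . . . . . . . .
  . . . . . . . . .

Answer: 2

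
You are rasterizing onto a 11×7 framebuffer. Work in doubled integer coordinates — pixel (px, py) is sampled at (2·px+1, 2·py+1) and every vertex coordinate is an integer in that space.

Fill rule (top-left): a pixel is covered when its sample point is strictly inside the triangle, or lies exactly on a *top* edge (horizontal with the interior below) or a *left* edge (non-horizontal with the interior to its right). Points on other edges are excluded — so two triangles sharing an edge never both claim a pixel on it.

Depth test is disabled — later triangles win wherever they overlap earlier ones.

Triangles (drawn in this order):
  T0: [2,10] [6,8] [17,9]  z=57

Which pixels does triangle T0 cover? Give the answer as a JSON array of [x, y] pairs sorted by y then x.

T0:
  2·area = 26
  edge (2, 10)→(6, 8): d=(4,-2) top-left  bias=+0
  edge (6, 8)→(17, 9): d=(11,1) right/bottom  bias=-1
  edge (17, 9)→(2, 10): d=(-15,1) right/bottom  bias=-1
    (2,4)@(5, 9): e=[2,12,12] → #
    (3,4)@(7, 9): e=[6,10,10] → #
    (4,4)@(9, 9): e=[10,8,8] → #
    (5,4)@(11, 9): e=[14,6,6] → #
    (6,4)@(13, 9): e=[18,4,4] → #
    (7,4)@(15, 9): e=[22,2,2] → #
    (8,4)@(17, 9): e=[26,0,0] → ·  [on edge]
    (2,5)@(5, 11): e=[10,34,-18] → ·
    (3,5)@(7, 11): e=[14,32,-20] → ·
    (4,5)@(9, 11): e=[18,30,-22] → ·
    (5,5)@(11, 11): e=[22,28,-24] → ·
    (6,5)@(13, 11): e=[26,26,-26] → ·
  covered (6 px):
    · · · · · · · · · · ·
    · · · · · · · · · · ·
    · · · · · · · · · · ·
    · · · · · · · · · · ·
    · · # # # # # # · · ·
    · · · · · · · · · · ·
    · · · · · · · · · · ·

Answer: [[2,4],[3,4],[4,4],[5,4],[6,4],[7,4]]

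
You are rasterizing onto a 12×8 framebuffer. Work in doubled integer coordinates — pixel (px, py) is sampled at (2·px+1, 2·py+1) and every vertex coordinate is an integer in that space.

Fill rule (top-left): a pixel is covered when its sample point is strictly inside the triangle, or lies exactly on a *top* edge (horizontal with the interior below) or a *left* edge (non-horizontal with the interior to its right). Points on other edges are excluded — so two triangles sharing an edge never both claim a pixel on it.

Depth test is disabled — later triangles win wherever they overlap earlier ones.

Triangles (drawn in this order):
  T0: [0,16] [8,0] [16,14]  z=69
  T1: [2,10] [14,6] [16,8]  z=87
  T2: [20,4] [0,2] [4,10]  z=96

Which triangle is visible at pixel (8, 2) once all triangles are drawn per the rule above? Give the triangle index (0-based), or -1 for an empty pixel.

T0:
  2·area = 240
  edge (0, 16)→(8, 0): d=(8,-16) top-left  bias=+0
  edge (8, 0)→(16, 14): d=(8,14) right/bottom  bias=-1
  edge (16, 14)→(0, 16): d=(-16,2) right/bottom  bias=-1
    (3,1)@(7, 3): e=[8,38,194] → #
    (4,1)@(9, 3): e=[40,10,190] → #
    (5,1)@(11, 3): e=[72,-18,186] → ·
    (3,2)@(7, 5): e=[24,54,162] → #
    (5,2)@(11, 5): e=[88,-2,154] → ·
    (2,3)@(5, 7): e=[8,98,134] → #
    (5,3)@(11, 7): e=[104,14,122] → #
    (6,3)@(13, 7): e=[136,-14,118] → ·
    (2,4)@(5, 9): e=[24,114,102] → #
    (6,4)@(13, 9): e=[152,2,86] → #
    (7,4)@(15, 9): e=[184,-26,82] → ·
    (1,5)@(3, 11): e=[8,158,74] → #
  covered (30 px):
    · · · · · · · · · · · ·
    · · · # # · · · · · · ·
    · · · # # · · · · · · ·
    · · # # # # · · · · · ·
    · · # # # # # · · · · ·
    · # # # # # # · · · · ·
    · # # # # # # # · · · ·
    # # # # · · · · · · · ·
T1:
  2·area = 32
  edge (2, 10)→(14, 6): d=(12,-4) top-left  bias=+0
  edge (14, 6)→(16, 8): d=(2,2) right/bottom  bias=-1
  edge (16, 8)→(2, 10): d=(-14,2) right/bottom  bias=-1
    (4,0)@(9, 1): e=[-80,0,112] → ·  [on edge]
    (5,1)@(11, 3): e=[-48,0,80] → ·  [on edge]
    (11,1)@(23, 3): e=[0,-24,56] → ·  [on edge]
    (6,2)@(13, 5): e=[-16,0,48] → ·  [on edge]
    (8,2)@(17, 5): e=[0,-8,40] → ·  [on edge]
    (5,3)@(11, 7): e=[0,8,24] → #  [on edge]
    (6,3)@(13, 7): e=[8,4,20] → #
    (7,3)@(15, 7): e=[16,0,16] → ·  [on edge]
    (11,3)@(23, 7): e=[48,-16,0] → ·  [on edge]
    (2,4)@(5, 9): e=[0,24,8] → #  [on edge]
    (3,4)@(7, 9): e=[8,20,4] → #
    (4,4)@(9, 9): e=[16,16,0] → ·  [on edge]
    (8,4)@(17, 9): e=[48,0,-16] → ·  [on edge]
    (9,5)@(19, 11): e=[80,0,-48] → ·  [on edge]
    (10,6)@(21, 13): e=[112,0,-80] → ·  [on edge]
    (11,7)@(23, 15): e=[144,0,-112] → ·  [on edge]
  covered (4 px):
    · · · · · · · · · · · ·
    · · · · · · · · · · · ·
    · · · · · · · · · · · ·
    · · · · · # # · · · · ·
    · · # # · · · · · · · ·
    · · · · · · · · · · · ·
    · · · · · · · · · · · ·
    · · · · · · · · · · · ·
T2:
  2·area = 152  (B↔C swapped to make it positive)
  edge (20, 4)→(4, 10): d=(-16,6) right/bottom  bias=-1
  edge (4, 10)→(0, 2): d=(-4,-8) top-left  bias=+0
  edge (0, 2)→(20, 4): d=(20,2) right/bottom  bias=-1
    (0,1)@(1, 3): e=[130,4,18] → #
    (1,1)@(3, 3): e=[118,20,14] → #
    (2,1)@(5, 3): e=[106,36,10] → #
    (3,1)@(7, 3): e=[94,52,6] → #
    (4,1)@(9, 3): e=[82,68,2] → #
    (5,1)@(11, 3): e=[70,84,-2] → ·
    (0,2)@(1, 5): e=[98,-4,58] → ·
    (1,2)@(3, 5): e=[86,12,54] → #
    (5,2)@(11, 5): e=[38,76,38] → #
    (6,2)@(13, 5): e=[26,92,34] → #
    (7,2)@(15, 5): e=[14,108,30] → #
    (8,2)@(17, 5): e=[2,124,26] → #
  covered (19 px):
    · · · · · · · · · · · ·
    # # # # # · · · · · · ·
    · # # # # # # # # · · ·
    · # # # # # · · · · · ·
    · · # · · · · · · · · ·
    · · · · · · · · · · · ·
    · · · · · · · · · · · ·
    · · · · · · · · · · · ·

Z-buffer (winner per pixel, '.' = empty):
  . . . . . . . . . . . .
  2 2 2 2 2 . . . . . . .
  . 2 2 2 2 2 2 2 2 . . .
  . 2 2 2 2 2 1 . . . . .
  . . 2 1 0 0 0 . . . . .
  . 0 0 0 0 0 0 . . . . .
  . 0 0 0 0 0 0 0 . . . .
  0 0 0 0 . . . . . . . .

Result: 2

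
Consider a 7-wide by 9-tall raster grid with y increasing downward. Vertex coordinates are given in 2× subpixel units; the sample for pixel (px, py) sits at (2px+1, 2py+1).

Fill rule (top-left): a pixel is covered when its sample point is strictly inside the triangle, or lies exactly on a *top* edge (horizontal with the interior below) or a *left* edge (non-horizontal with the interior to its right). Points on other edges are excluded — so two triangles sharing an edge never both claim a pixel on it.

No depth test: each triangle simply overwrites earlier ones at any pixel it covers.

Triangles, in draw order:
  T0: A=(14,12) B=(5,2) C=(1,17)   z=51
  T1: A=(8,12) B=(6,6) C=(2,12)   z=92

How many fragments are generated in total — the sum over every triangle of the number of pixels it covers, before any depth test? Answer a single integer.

T0:
  2·area = 175  (B↔C swapped to make it positive)
  edge (14, 12)→(1, 17): d=(-13,5) right/bottom  bias=-1
  edge (1, 17)→(5, 2): d=(4,-15) top-left  bias=+0
  edge (5, 2)→(14, 12): d=(9,10) right/bottom  bias=-1
    (2,1)@(5, 3): e=[162,4,9] → █
    (3,1)@(7, 3): e=[152,34,-11] → ·
    (2,2)@(5, 5): e=[136,12,27] → █
    (3,2)@(7, 5): e=[126,42,7] → █
    (4,2)@(9, 5): e=[116,72,-13] → ·
    (2,3)@(5, 7): e=[110,20,45] → █
    (4,3)@(9, 7): e=[90,80,5] → █
    (5,3)@(11, 7): e=[80,110,-15] → ·
    (2,4)@(5, 9): e=[84,28,63] → █
    (5,4)@(11, 9): e=[54,118,3] → █
    (6,4)@(13, 9): e=[44,148,-17] → ·
    (1,5)@(3, 11): e=[68,6,101] → █
    (0,8)@(1, 17): e=[0,0,175] → ·  [on edge]
  covered (23 px):
    · · · · · · ·
    · · █ · · · ·
    · · █ █ · · ·
    · · █ █ █ · ·
    · · █ █ █ █ ·
    · █ █ █ █ █ █
    · █ █ █ █ █ ·
    · █ █ · · · ·
    · · · · · · ·
T1:
  2·area = 36  (B↔C swapped to make it positive)
  edge (8, 12)→(2, 12): d=(-6,0) right/bottom  bias=-1
  edge (2, 12)→(6, 6): d=(4,-6) top-left  bias=+0
  edge (6, 6)→(8, 12): d=(2,6) right/bottom  bias=-1
    (2,1)@(5, 3): e=[54,-18,0] → ·  [on edge]
    (2,4)@(5, 9): e=[18,6,12] → █
    (3,4)@(7, 9): e=[18,18,0] → ·  [on edge]
    (1,5)@(3, 11): e=[6,2,28] → █
    (3,5)@(7, 11): e=[6,26,4] → █
    (4,5)@(9, 11): e=[6,38,-8] → ·
    (1,6)@(3, 13): e=[-6,10,32] → ·
    (2,6)@(5, 13): e=[-6,22,20] → ·
    (3,6)@(7, 13): e=[-6,34,8] → ·
    (4,7)@(9, 15): e=[-18,54,0] → ·  [on edge]
  covered (4 px):
    · · · · · · ·
    · · · · · · ·
    · · · · · · ·
    · · · · · · ·
    · · █ · · · ·
    · █ █ █ · · ·
    · · · · · · ·
    · · · · · · ·
    · · · · · · ·

Final: 27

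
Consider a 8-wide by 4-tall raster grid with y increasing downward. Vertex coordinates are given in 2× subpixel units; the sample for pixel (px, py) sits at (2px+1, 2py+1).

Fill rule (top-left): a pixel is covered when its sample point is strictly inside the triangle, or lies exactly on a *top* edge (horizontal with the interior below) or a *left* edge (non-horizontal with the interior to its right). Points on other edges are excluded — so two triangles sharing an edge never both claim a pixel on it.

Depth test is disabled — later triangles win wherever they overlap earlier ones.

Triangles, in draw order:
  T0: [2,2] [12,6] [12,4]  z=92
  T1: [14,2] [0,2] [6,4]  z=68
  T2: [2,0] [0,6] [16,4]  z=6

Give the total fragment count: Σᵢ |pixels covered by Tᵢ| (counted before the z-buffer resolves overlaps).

T0:
  2·area = 20  (B↔C swapped to make it positive)
  edge (2, 2)→(12, 4): d=(10,2) right/bottom  bias=-1
  edge (12, 4)→(12, 6): d=(0,2) right/bottom  bias=-1
  edge (12, 6)→(2, 2): d=(-10,-4) top-left  bias=+0
    (2,1)@(5, 3): e=[4,14,2] → X
    (3,1)@(7, 3): e=[0,10,10] → .  [on edge]
    (2,2)@(5, 5): e=[24,14,-18] → .
    (5,2)@(11, 5): e=[12,2,6] → X
    (6,2)@(13, 5): e=[8,-2,14] → .
    (5,3)@(11, 7): e=[32,2,-14] → .
  covered (2 px):
    . . . . . . . .
    . . X . . . . .
    . . . . . X . .
    . . . . . . . .
T1:
  2·area = 28  (B↔C swapped to make it positive)
  edge (14, 2)→(6, 4): d=(-8,2) right/bottom  bias=-1
  edge (6, 4)→(0, 2): d=(-6,-2) top-left  bias=+0
  edge (0, 2)→(14, 2): d=(14,0) top-left  bias=+0
    (1,1)@(3, 3): e=[14,0,14] → X  [on edge]
    (2,1)@(5, 3): e=[10,4,14] → X
    (3,1)@(7, 3): e=[6,8,14] → X
    (4,1)@(9, 3): e=[2,12,14] → X
    (5,1)@(11, 3): e=[-2,16,14] → .
    (1,2)@(3, 5): e=[-2,-12,42] → .
    (2,2)@(5, 5): e=[-6,-8,42] → .
    (3,2)@(7, 5): e=[-10,-4,42] → .
    (4,2)@(9, 5): e=[-14,0,42] → .  [on edge]
    (7,3)@(15, 7): e=[-42,0,70] → .  [on edge]
  covered (4 px):
    . . . . . . . .
    . X X X X . . .
    . . . . . . . .
    . . . . . . . .
T2:
  2·area = 92  (B↔C swapped to make it positive)
  edge (2, 0)→(16, 4): d=(14,4) right/bottom  bias=-1
  edge (16, 4)→(0, 6): d=(-16,2) right/bottom  bias=-1
  edge (0, 6)→(2, 0): d=(2,-6) top-left  bias=+0
    (1,0)@(3, 1): e=[10,74,8] → X
    (2,0)@(5, 1): e=[2,70,20] → X
    (3,0)@(7, 1): e=[-6,66,32] → .
    (0,1)@(1, 3): e=[46,46,0] → X  [on edge]
    (3,1)@(7, 3): e=[22,34,36] → X
    (4,1)@(9, 3): e=[14,30,48] → X
    (5,1)@(11, 3): e=[6,26,60] → X
    (6,1)@(13, 3): e=[-2,22,72] → .
    (0,2)@(1, 5): e=[74,14,4] → X
    (4,2)@(9, 5): e=[42,-2,52] → .
    (5,2)@(11, 5): e=[34,-6,64] → .
    (0,3)@(1, 7): e=[102,-18,8] → .
  covered (12 px):
    . X X . . . . .
    X X X X X X . .
    X X X X . . . .
    . . . . . . . .

Result: 18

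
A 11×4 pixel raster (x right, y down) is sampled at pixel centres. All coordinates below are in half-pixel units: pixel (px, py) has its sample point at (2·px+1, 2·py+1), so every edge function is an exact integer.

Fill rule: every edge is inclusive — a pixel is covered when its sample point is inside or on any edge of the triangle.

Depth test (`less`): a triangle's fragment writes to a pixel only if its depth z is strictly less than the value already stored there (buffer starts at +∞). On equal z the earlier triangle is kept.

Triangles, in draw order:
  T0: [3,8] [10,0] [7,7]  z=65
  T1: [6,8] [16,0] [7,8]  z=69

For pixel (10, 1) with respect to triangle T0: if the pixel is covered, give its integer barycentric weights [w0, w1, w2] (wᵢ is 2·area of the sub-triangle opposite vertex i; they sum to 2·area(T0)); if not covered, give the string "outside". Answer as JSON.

T0:
  2·area = 25
  edge (3, 8)→(10, 0): d=(7,-8) inclusive
  edge (10, 0)→(7, 7): d=(-3,7) inclusive
  edge (7, 7)→(3, 8): d=(-4,1) inclusive
    (3,2)@(7, 5): e=[11,6,8] → █
    (4,2)@(9, 5): e=[27,-8,6] → ·
    (7,2)@(15, 5): e=[75,-50,0] → ·  [on edge]
    (2,3)@(5, 7): e=[9,14,2] → █
    (3,3)@(7, 7): e=[25,0,0] → █  [on edge]
    (4,3)@(9, 7): e=[41,-14,-2] → ·
  covered (3 px):
    · · · · · · · · · · ·
    · · · · · · · · · · ·
    · · · █ · · · · · · ·
    · · █ █ · · · · · · ·
T1:
  2·area = 8
  edge (6, 8)→(16, 0): d=(10,-8) inclusive
  edge (16, 0)→(7, 8): d=(-9,8) inclusive
  edge (7, 8)→(6, 8): d=(-1,0) inclusive
  covered (0 px):
    · · · · · · · · · · ·
    · · · · · · · · · · ·
    · · · · · · · · · · ·
    · · · · · · · · · · ·

Result: "outside"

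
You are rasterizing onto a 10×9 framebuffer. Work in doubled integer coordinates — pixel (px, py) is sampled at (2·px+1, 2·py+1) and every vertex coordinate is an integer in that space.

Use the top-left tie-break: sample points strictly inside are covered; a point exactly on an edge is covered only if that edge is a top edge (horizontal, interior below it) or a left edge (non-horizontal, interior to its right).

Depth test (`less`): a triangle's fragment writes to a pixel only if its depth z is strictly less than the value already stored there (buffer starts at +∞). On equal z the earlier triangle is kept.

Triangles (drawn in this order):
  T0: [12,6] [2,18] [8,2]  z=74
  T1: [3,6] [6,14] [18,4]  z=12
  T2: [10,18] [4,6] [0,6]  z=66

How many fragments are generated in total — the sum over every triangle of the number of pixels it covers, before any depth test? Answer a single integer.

T0:
  2·area = 88
  edge (12, 6)→(2, 18): d=(-10,12) right/bottom  bias=-1
  edge (2, 18)→(8, 2): d=(6,-16) top-left  bias=+0
  edge (8, 2)→(12, 6): d=(4,4) right/bottom  bias=-1
    (3,0)@(7, 1): e=[110,-22,0] → ·  [on edge]
    (4,1)@(9, 3): e=[66,22,0] → ·  [on edge]
    (3,2)@(7, 5): e=[70,2,16] → #
    (4,2)@(9, 5): e=[46,34,8] → #
    (5,2)@(11, 5): e=[22,66,0] → ·  [on edge]
    (3,3)@(7, 7): e=[50,14,24] → #
    (5,3)@(11, 7): e=[2,78,8] → #
    (6,3)@(13, 7): e=[-22,110,0] → ·  [on edge]
    (3,4)@(7, 9): e=[30,26,32] → #
    (5,4)@(11, 9): e=[-18,90,16] → ·
    (7,4)@(15, 9): e=[-66,154,0] → ·  [on edge]
    (2,5)@(5, 11): e=[34,6,48] → #
    (8,5)@(17, 11): e=[-110,198,0] → ·  [on edge]
    (9,6)@(19, 13): e=[-154,242,0] → ·  [on edge]
  covered (10 px):
    · · · · · · · · · ·
    · · · · · · · · · ·
    · · · # # · · · · ·
    · · · # # # · · · ·
    · · · # # · · · · ·
    · · # # · · · · · ·
    · · # · · · · · · ·
    · · · · · · · · · ·
    · · · · · · · · · ·
T1:
  2·area = 126  (B↔C swapped to make it positive)
  edge (3, 6)→(18, 4): d=(15,-2) top-left  bias=+0
  edge (18, 4)→(6, 14): d=(-12,10) right/bottom  bias=-1
  edge (6, 14)→(3, 6): d=(-3,-8) top-left  bias=+0
    (5,2)@(11, 5): e=[1,58,67] → #
    (6,2)@(13, 5): e=[5,38,83] → #
    (7,2)@(15, 5): e=[9,18,99] → #
    (8,2)@(17, 5): e=[13,-2,115] → ·
    (2,3)@(5, 7): e=[19,94,13] → #
    (3,3)@(7, 7): e=[23,74,29] → #
    (4,3)@(9, 7): e=[27,54,45] → #
    (7,3)@(15, 7): e=[39,-6,93] → ·
    (2,4)@(5, 9): e=[49,70,7] → #
    (6,4)@(13, 9): e=[65,-10,71] → ·
    (2,5)@(5, 11): e=[79,46,1] → #
    (5,5)@(11, 11): e=[91,-14,49] → ·
  covered (16 px):
    · · · · · · · · · ·
    · · · · · · · · · ·
    · · · · · # # # · ·
    · · # # # # # · · ·
    · · # # # # · · · ·
    · · # # # · · · · ·
    · · · # · · · · · ·
    · · · · · · · · · ·
    · · · · · · · · · ·
T2:
  2·area = 48  (B↔C swapped to make it positive)
  edge (10, 18)→(0, 6): d=(-10,-12) top-left  bias=+0
  edge (0, 6)→(4, 6): d=(4,0) top-left  bias=+0
  edge (4, 6)→(10, 18): d=(6,12) right/bottom  bias=-1
    (0,3)@(1, 7): e=[2,4,42] → #
    (1,3)@(3, 7): e=[26,4,18] → #
    (2,3)@(5, 7): e=[50,4,-6] → ·
    (0,4)@(1, 9): e=[-18,12,54] → ·
    (1,4)@(3, 9): e=[6,12,30] → #
    (2,4)@(5, 9): e=[30,12,6] → #
    (3,4)@(7, 9): e=[54,12,-18] → ·
    (1,5)@(3, 11): e=[-14,20,42] → ·
    (2,5)@(5, 11): e=[10,20,18] → #
    (3,5)@(7, 11): e=[34,20,-6] → ·
    (2,6)@(5, 13): e=[-10,28,30] → ·
    (3,6)@(7, 13): e=[14,28,6] → #
  covered (6 px):
    · · · · · · · · · ·
    · · · · · · · · · ·
    · · · · · · · · · ·
    # # · · · · · · · ·
    · # # · · · · · · ·
    · · # · · · · · · ·
    · · · # · · · · · ·
    · · · · · · · · · ·
    · · · · · · · · · ·

Result: 32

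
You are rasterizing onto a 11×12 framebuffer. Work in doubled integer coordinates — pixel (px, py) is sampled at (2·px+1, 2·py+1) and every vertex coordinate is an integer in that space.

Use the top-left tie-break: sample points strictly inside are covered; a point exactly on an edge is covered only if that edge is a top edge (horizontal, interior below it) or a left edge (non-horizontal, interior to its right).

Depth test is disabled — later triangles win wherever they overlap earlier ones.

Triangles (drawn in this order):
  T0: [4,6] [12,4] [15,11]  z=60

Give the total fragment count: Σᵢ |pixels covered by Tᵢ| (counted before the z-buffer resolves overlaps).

T0:
  2·area = 62
  edge (4, 6)→(12, 4): d=(8,-2) top-left  bias=+0
  edge (12, 4)→(15, 11): d=(3,7) right/bottom  bias=-1
  edge (15, 11)→(4, 6): d=(-11,-5) top-left  bias=+0
    (4,2)@(9, 5): e=[2,24,36] → #
    (5,2)@(11, 5): e=[6,10,46] → #
    (6,2)@(13, 5): e=[10,-4,56] → ·
    (3,3)@(7, 7): e=[14,44,4] → #
    (6,3)@(13, 7): e=[26,2,34] → #
    (7,3)@(15, 7): e=[30,-12,44] → ·
    (3,4)@(7, 9): e=[30,50,-18] → ·
    (4,4)@(9, 9): e=[34,36,-8] → ·
    (5,4)@(11, 9): e=[38,22,2] → #
    (7,4)@(15, 9): e=[46,-6,22] → ·
    (5,5)@(11, 11): e=[54,28,-20] → ·
    (6,5)@(13, 11): e=[58,14,-10] → ·
    (7,5)@(15, 11): e=[62,0,0] → ·  [on edge]
  covered (8 px):
    · · · · · · · · · · ·
    · · · · · · · · · · ·
    · · · · # # · · · · ·
    · · · # # # # · · · ·
    · · · · · # # · · · ·
    · · · · · · · · · · ·
    · · · · · · · · · · ·
    · · · · · · · · · · ·
    · · · · · · · · · · ·
    · · · · · · · · · · ·
    · · · · · · · · · · ·
    · · · · · · · · · · ·

Answer: 8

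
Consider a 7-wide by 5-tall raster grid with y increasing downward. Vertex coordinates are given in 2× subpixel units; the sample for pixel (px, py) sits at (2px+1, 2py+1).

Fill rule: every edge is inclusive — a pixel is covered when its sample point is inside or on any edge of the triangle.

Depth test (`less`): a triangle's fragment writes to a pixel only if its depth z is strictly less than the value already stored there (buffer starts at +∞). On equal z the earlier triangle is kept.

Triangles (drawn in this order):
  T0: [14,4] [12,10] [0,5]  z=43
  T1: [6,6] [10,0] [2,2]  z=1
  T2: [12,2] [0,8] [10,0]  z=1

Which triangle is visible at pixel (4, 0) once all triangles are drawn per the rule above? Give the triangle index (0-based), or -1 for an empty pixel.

T0:
  2·area = 82
  edge (14, 4)→(12, 10): d=(-2,6) inclusive
  edge (12, 10)→(0, 5): d=(-12,-5) inclusive
  edge (0, 5)→(14, 4): d=(14,-1) inclusive
    (0,2)@(1, 5): e=[76,5,1] → #
    (1,2)@(3, 5): e=[64,15,3] → #
    (2,2)@(5, 5): e=[52,25,5] → #
    (3,2)@(7, 5): e=[40,35,7] → #
    (4,2)@(9, 5): e=[28,45,9] → #
    (5,2)@(11, 5): e=[16,55,11] → #
    (6,2)@(13, 5): e=[4,65,13] → #
    (0,3)@(1, 7): e=[72,-19,29] → ·
    (1,3)@(3, 7): e=[60,-9,31] → ·
    (2,3)@(5, 7): e=[48,1,33] → #
    (6,3)@(13, 7): e=[0,41,41] → #  [on edge]
    (2,4)@(5, 9): e=[44,-23,61] → ·
  covered (13 px):
    · · · · · · ·
    · · · · · · ·
    # # # # # # #
    · · # # # # #
    · · · · · # ·
T1:
  2·area = 40  (B↔C swapped to make it positive)
  edge (6, 6)→(2, 2): d=(-4,-4) inclusive
  edge (2, 2)→(10, 0): d=(8,-2) inclusive
  edge (10, 0)→(6, 6): d=(-4,6) inclusive
    (0,0)@(1, 1): e=[0,-10,50] → ·  [on edge]
    (3,0)@(7, 1): e=[24,2,14] → #
    (4,0)@(9, 1): e=[32,6,2] → #
    (5,0)@(11, 1): e=[40,10,-10] → ·
    (1,1)@(3, 3): e=[0,10,30] → #  [on edge]
    (2,1)@(5, 3): e=[8,14,18] → #
    (4,1)@(9, 3): e=[24,22,-6] → ·
    (1,2)@(3, 5): e=[-8,26,22] → ·
    (2,2)@(5, 5): e=[0,30,10] → #  [on edge]
    (3,2)@(7, 5): e=[8,34,-2] → ·
    (2,3)@(5, 7): e=[-8,46,2] → ·
    (3,3)@(7, 7): e=[0,50,-10] → ·  [on edge]
    (4,4)@(9, 9): e=[0,70,-30] → ·  [on edge]
  covered (6 px):
    · · · # # · ·
    · # # # · · ·
    · · # · · · ·
    · · · · · · ·
    · · · · · · ·
T2:
  2·area = 36
  edge (12, 2)→(0, 8): d=(-12,6) inclusive
  edge (0, 8)→(10, 0): d=(10,-8) inclusive
  edge (10, 0)→(12, 2): d=(2,2) inclusive
    (4,0)@(9, 1): e=[30,2,4] → #
    (5,0)@(11, 1): e=[18,18,0] → #  [on edge]
    (6,0)@(13, 1): e=[6,34,-4] → ·
    (3,1)@(7, 3): e=[18,6,12] → #
    (5,1)@(11, 3): e=[-6,38,4] → ·
    (6,1)@(13, 3): e=[-18,54,0] → ·  [on edge]
    (2,2)@(5, 5): e=[6,10,20] → #
    (3,2)@(7, 5): e=[-6,26,16] → ·
    (4,2)@(9, 5): e=[-18,42,12] → ·
    (2,3)@(5, 7): e=[-18,30,24] → ·
  covered (5 px):
    · · · · # # ·
    · · · # # · ·
    · · # · · · ·
    · · · · · · ·
    · · · · · · ·

Z-buffer (winner per pixel, '.' = empty):
  . . . 1 1 2 .
  . 1 1 1 2 . .
  0 0 1 0 0 0 0
  . . 0 0 0 0 0
  . . . . . 0 .

Final: 1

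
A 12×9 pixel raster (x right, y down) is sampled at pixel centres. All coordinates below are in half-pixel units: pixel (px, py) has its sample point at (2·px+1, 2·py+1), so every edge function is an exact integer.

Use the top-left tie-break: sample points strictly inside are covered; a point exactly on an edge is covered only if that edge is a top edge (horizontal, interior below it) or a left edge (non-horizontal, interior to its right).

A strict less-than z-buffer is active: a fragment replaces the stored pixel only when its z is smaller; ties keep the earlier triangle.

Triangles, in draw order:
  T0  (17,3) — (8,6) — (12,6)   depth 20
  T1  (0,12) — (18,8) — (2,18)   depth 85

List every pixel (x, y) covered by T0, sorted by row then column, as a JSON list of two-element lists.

T0:
  2·area = 12  (B↔C swapped to make it positive)
  edge (17, 3)→(12, 6): d=(-5,3) right/bottom  bias=-1
  edge (12, 6)→(8, 6): d=(-4,0) right/bottom  bias=-1
  edge (8, 6)→(17, 3): d=(9,-3) top-left  bias=+0
    (11,0)@(23, 1): e=[-8,20,0] → .  [on edge]
    (8,1)@(17, 3): e=[0,12,0] → .  [on edge]
    (5,2)@(11, 5): e=[8,4,0] → X  [on edge]
    (6,2)@(13, 5): e=[2,4,6] → X
    (7,2)@(15, 5): e=[-4,4,12] → .
    (2,3)@(5, 7): e=[16,-4,0] → .  [on edge]
    (5,3)@(11, 7): e=[-2,-4,18] → .
    (6,3)@(13, 7): e=[-8,-4,24] → .
    (3,4)@(7, 9): e=[0,-12,24] → .  [on edge]
  covered (2 px):
    . . . . . . . . . . . .
    . . . . . . . . . . . .
    . . . . . X X . . . . .
    . . . . . . . . . . . .
    . . . . . . . . . . . .
    . . . . . . . . . . . .
    . . . . . . . . . . . .
    . . . . . . . . . . . .
    . . . . . . . . . . . .
T1:
  2·area = 116
  edge (0, 12)→(18, 8): d=(18,-4) top-left  bias=+0
  edge (18, 8)→(2, 18): d=(-16,10) right/bottom  bias=-1
  edge (2, 18)→(0, 12): d=(-2,-6) top-left  bias=+0
    (7,4)@(15, 9): e=[6,14,96] → X
    (8,4)@(17, 9): e=[14,-6,108] → .
    (2,5)@(5, 11): e=[2,82,32] → X
    (3,5)@(7, 11): e=[10,62,44] → X
    (4,5)@(9, 11): e=[18,42,56] → X
    (5,5)@(11, 11): e=[26,22,68] → X
    (6,5)@(13, 11): e=[34,2,80] → X
    (7,5)@(15, 11): e=[42,-18,92] → .
    (0,6)@(1, 13): e=[22,90,4] → X
    (1,6)@(3, 13): e=[30,70,16] → X
    (5,6)@(11, 13): e=[62,-10,64] → .
    (6,6)@(13, 13): e=[70,-30,76] → .
    (0,7)@(1, 15): e=[58,58,0] → X  [on edge]
  covered (15 px):
    . . . . . . . . . . . .
    . . . . . . . . . . . .
    . . . . . . . . . . . .
    . . . . . . . . . . . .
    . . . . . . . X . . . .
    . . X X X X X . . . . .
    X X X X X . . . . . . .
    X X X . . . . . . . . .
    . X . . . . . . . . . .

Final: [[5,2],[6,2]]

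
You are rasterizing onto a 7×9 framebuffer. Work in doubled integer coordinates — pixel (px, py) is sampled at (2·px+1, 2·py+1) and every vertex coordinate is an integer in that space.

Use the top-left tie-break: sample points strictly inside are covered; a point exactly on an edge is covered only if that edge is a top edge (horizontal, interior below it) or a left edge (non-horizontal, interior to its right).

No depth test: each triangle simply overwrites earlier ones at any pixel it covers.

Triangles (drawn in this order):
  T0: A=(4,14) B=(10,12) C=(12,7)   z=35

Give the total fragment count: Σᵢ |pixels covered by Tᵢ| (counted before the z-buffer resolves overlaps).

T0:
  2·area = 26  (B↔C swapped to make it positive)
  edge (4, 14)→(12, 7): d=(8,-7) top-left  bias=+0
  edge (12, 7)→(10, 12): d=(-2,5) right/bottom  bias=-1
  edge (10, 12)→(4, 14): d=(-6,2) right/bottom  bias=-1
    (5,4)@(11, 9): e=[9,1,16] → █
    (6,4)@(13, 9): e=[23,-9,12] → ·
    (4,5)@(9, 11): e=[11,7,8] → █
    (5,5)@(11, 11): e=[25,-3,4] → ·
    (6,5)@(13, 11): e=[39,-13,0] → ·  [on edge]
    (3,6)@(7, 13): e=[13,13,0] → ·  [on edge]
    (4,6)@(9, 13): e=[27,3,-4] → ·
    (0,7)@(1, 15): e=[-13,39,0] → ·  [on edge]
  covered (2 px):
    · · · · · · ·
    · · · · · · ·
    · · · · · · ·
    · · · · · · ·
    · · · · · █ ·
    · · · · █ · ·
    · · · · · · ·
    · · · · · · ·
    · · · · · · ·

Result: 2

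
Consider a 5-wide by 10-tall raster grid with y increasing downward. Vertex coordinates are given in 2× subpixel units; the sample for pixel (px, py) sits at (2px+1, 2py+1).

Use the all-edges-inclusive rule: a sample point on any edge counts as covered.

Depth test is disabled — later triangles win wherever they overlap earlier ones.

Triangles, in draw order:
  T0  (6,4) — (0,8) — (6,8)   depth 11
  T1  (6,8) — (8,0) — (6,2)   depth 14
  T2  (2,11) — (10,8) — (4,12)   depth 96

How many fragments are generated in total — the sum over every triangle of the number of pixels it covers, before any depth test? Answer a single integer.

T0:
  2·area = 24  (B↔C swapped to make it positive)
  edge (6, 4)→(6, 8): d=(0,4) inclusive
  edge (6, 8)→(0, 8): d=(-6,0) inclusive
  edge (0, 8)→(6, 4): d=(6,-4) inclusive
    (2,2)@(5, 5): e=[4,18,2] → #
    (3,2)@(7, 5): e=[-4,18,10] → ·
    (1,3)@(3, 7): e=[12,6,6] → #
    (3,3)@(7, 7): e=[-4,6,22] → ·
    (1,4)@(3, 9): e=[12,-6,18] → ·
    (2,4)@(5, 9): e=[4,-6,26] → ·
  covered (3 px):
    · · · · ·
    · · · · ·
    · · # · ·
    · # # · ·
    · · · · ·
    · · · · ·
    · · · · ·
    · · · · ·
    · · · · ·
    · · · · ·
T1:
  2·area = 12  (B↔C swapped to make it positive)
  edge (6, 8)→(6, 2): d=(0,-6) inclusive
  edge (6, 2)→(8, 0): d=(2,-2) inclusive
  edge (8, 0)→(6, 8): d=(-2,8) inclusive
    (3,0)@(7, 1): e=[6,0,6] → #  [on edge]
    (4,0)@(9, 1): e=[18,4,-10] → ·
    (2,1)@(5, 3): e=[-6,0,18] → ·  [on edge]
    (3,1)@(7, 3): e=[6,4,2] → #
    (4,1)@(9, 3): e=[18,8,-14] → ·
    (1,2)@(3, 5): e=[-18,0,30] → ·  [on edge]
    (3,2)@(7, 5): e=[6,8,-2] → ·
    (0,3)@(1, 7): e=[-30,0,42] → ·  [on edge]
  covered (2 px):
    · · · # ·
    · · · # ·
    · · · · ·
    · · · · ·
    · · · · ·
    · · · · ·
    · · · · ·
    · · · · ·
    · · · · ·
    · · · · ·
T2:
  2·area = 14
  edge (2, 11)→(10, 8): d=(8,-3) inclusive
  edge (10, 8)→(4, 12): d=(-6,4) inclusive
  edge (4, 12)→(2, 11): d=(-2,-1) inclusive
    (1,5)@(3, 11): e=[3,10,1] → #
    (2,5)@(5, 11): e=[9,2,3] → #
    (3,5)@(7, 11): e=[15,-6,5] → ·
    (1,6)@(3, 13): e=[19,-2,-3] → ·
    (2,6)@(5, 13): e=[25,-10,-1] → ·
  covered (2 px):
    · · · · ·
    · · · · ·
    · · · · ·
    · · · · ·
    · · · · ·
    · # # · ·
    · · · · ·
    · · · · ·
    · · · · ·
    · · · · ·

Final: 7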